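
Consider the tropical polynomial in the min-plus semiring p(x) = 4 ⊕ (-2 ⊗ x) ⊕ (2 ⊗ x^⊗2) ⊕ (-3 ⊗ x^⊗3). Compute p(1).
p(1) = -1

A tropical monomial a ⊗ x^⊗i evaluates to a + i · x. Evaluating each term at x = 1:
  Term 0 contributes 4 + 0 · 1 = 4
  Term 1 contributes -2 + 1 · 1 = -1
  Term 2 contributes 2 + 2 · 1 = 4
  Term 3 contributes -3 + 3 · 1 = 0
p(1) = ⊕ of these = min[4, -1, 4, 0] = -1.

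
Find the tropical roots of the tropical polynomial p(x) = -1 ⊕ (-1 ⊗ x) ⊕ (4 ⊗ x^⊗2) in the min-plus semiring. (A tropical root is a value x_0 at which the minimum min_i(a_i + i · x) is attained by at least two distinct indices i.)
Roots: {-5, 0}

Each tropical root is a break point of the lower envelope of the lines y = a_i + i · x (there are 3 lines, with slopes 0, 1, ..., 2). Only the lines that attain the minimum somewhere contribute to roots; other lines are dominated. Here the surviving (envelope) indices are i = 2, i = 1, i = 0.
Intersections between consecutive envelope lines give the roots: for adjacent envelope indices i < j the intersection is x = (a_i − a_j) / (j − i). Reading off the sorted break points: {-5, 0}.
Verification: at each break x_0, at least two indices attain the minimum of min_i(a_i + i · x_0).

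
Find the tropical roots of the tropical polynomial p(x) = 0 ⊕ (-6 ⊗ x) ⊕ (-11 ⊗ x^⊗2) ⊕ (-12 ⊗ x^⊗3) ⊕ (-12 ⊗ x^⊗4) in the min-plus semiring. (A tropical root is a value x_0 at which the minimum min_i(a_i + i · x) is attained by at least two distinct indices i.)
Roots: {0, 1, 5, 6}

Each tropical root is a break point of the lower envelope of the lines y = a_i + i · x (there are 5 lines, with slopes 0, 1, ..., 4). Only the lines that attain the minimum somewhere contribute to roots; other lines are dominated. Here the surviving (envelope) indices are i = 4, i = 3, i = 2, i = 1, i = 0.
Intersections between consecutive envelope lines give the roots: for adjacent envelope indices i < j the intersection is x = (a_i − a_j) / (j − i). Reading off the sorted break points: {0, 1, 5, 6}.
Verification: at each break x_0, at least two indices attain the minimum of min_i(a_i + i · x_0).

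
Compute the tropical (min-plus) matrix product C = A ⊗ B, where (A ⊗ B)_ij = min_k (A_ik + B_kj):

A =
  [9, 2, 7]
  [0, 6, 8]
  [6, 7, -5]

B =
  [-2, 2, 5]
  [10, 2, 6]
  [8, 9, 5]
A ⊗ B =
  [7, 4, 8]
  [-2, 2, 5]
  [3, 4, 0]

Apply the min-plus product entry-by-entry:
  C[0][0] = min over k of (A[0][0] + B[0][0] = 9 + -2 = 7, A[0][1] + B[1][0] = 2 + 10 = 12, A[0][2] + B[2][0] = 7 + 8 = 15) = 7 (attained at k = 0)
  C[0][1] = min over k of (A[0][0] + B[0][1] = 9 + 2 = 11, A[0][1] + B[1][1] = 2 + 2 = 4, A[0][2] + B[2][1] = 7 + 9 = 16) = 4 (attained at k = 1)
  C[0][2] = min over k of (A[0][0] + B[0][2] = 9 + 5 = 14, A[0][1] + B[1][2] = 2 + 6 = 8, A[0][2] + B[2][2] = 7 + 5 = 12) = 8 (attained at k = 1)
  C[1][0] = min over k of (A[1][0] + B[0][0] = 0 + -2 = -2, A[1][1] + B[1][0] = 6 + 10 = 16, A[1][2] + B[2][0] = 8 + 8 = 16) = -2 (attained at k = 0)
  C[1][1] = min over k of (A[1][0] + B[0][1] = 0 + 2 = 2, A[1][1] + B[1][1] = 6 + 2 = 8, A[1][2] + B[2][1] = 8 + 9 = 17) = 2 (attained at k = 0)
  C[1][2] = min over k of (A[1][0] + B[0][2] = 0 + 5 = 5, A[1][1] + B[1][2] = 6 + 6 = 12, A[1][2] + B[2][2] = 8 + 5 = 13) = 5 (attained at k = 0)
  C[2][0] = min over k of (A[2][0] + B[0][0] = 6 + -2 = 4, A[2][1] + B[1][0] = 7 + 10 = 17, A[2][2] + B[2][0] = -5 + 8 = 3) = 3 (attained at k = 2)
  C[2][1] = min over k of (A[2][0] + B[0][1] = 6 + 2 = 8, A[2][1] + B[1][1] = 7 + 2 = 9, A[2][2] + B[2][1] = -5 + 9 = 4) = 4 (attained at k = 2)
  C[2][2] = min over k of (A[2][0] + B[0][2] = 6 + 5 = 11, A[2][1] + B[1][2] = 7 + 6 = 13, A[2][2] + B[2][2] = -5 + 5 = 0) = 0 (attained at k = 2)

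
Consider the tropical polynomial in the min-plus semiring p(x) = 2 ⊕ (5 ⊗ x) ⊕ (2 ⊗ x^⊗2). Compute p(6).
p(6) = 2

A tropical monomial a ⊗ x^⊗i evaluates to a + i · x. Evaluating each term at x = 6:
  Term 0 contributes 2 + 0 · 6 = 2
  Term 1 contributes 5 + 1 · 6 = 11
  Term 2 contributes 2 + 2 · 6 = 14
p(6) = ⊕ of these = min[2, 11, 14] = 2.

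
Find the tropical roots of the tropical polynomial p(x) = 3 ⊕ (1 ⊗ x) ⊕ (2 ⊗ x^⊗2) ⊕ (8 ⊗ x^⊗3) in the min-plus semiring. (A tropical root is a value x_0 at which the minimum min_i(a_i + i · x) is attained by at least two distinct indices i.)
Roots: {-6, -1, 2}

Each tropical root is a break point of the lower envelope of the lines y = a_i + i · x (there are 4 lines, with slopes 0, 1, ..., 3). Only the lines that attain the minimum somewhere contribute to roots; other lines are dominated. Here the surviving (envelope) indices are i = 3, i = 2, i = 1, i = 0.
Intersections between consecutive envelope lines give the roots: for adjacent envelope indices i < j the intersection is x = (a_i − a_j) / (j − i). Reading off the sorted break points: {-6, -1, 2}.
Verification: at each break x_0, at least two indices attain the minimum of min_i(a_i + i · x_0).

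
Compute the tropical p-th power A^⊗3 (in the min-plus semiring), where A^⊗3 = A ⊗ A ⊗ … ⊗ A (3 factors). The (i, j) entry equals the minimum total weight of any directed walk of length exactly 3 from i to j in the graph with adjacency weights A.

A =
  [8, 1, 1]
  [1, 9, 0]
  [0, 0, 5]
A^⊗3 =
  [1, 1, 1]
  [1, 1, 0]
  [0, 0, 1]

Each entry (A^⊗3)_ij equals the minimum over all length-3 walks i = v_0 → v_1 → … → v_3 = j of Σ_t A[v_t][v_{t+1}]. For example, for (i, j) = (0, 2) we minimise over 9 possible intermediate vertex sequences; the minimum is 1, attained along the walk 0 → 2 → 1 → 2.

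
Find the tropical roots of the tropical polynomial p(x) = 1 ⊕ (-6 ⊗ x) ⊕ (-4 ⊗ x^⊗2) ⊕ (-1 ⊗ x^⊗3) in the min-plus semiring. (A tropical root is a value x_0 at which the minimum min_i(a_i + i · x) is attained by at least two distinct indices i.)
Roots: {-3, -2, 7}

Each tropical root is a break point of the lower envelope of the lines y = a_i + i · x (there are 4 lines, with slopes 0, 1, ..., 3). Only the lines that attain the minimum somewhere contribute to roots; other lines are dominated. Here the surviving (envelope) indices are i = 3, i = 2, i = 1, i = 0.
Intersections between consecutive envelope lines give the roots: for adjacent envelope indices i < j the intersection is x = (a_i − a_j) / (j − i). Reading off the sorted break points: {-3, -2, 7}.
Verification: at each break x_0, at least two indices attain the minimum of min_i(a_i + i · x_0).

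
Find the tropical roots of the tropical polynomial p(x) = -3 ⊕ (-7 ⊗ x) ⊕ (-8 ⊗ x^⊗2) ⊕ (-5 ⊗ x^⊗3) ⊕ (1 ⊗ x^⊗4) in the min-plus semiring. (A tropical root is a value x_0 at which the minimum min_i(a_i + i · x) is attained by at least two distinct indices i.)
Roots: {-6, -3, 1, 4}

Each tropical root is a break point of the lower envelope of the lines y = a_i + i · x (there are 5 lines, with slopes 0, 1, ..., 4). Only the lines that attain the minimum somewhere contribute to roots; other lines are dominated. Here the surviving (envelope) indices are i = 4, i = 3, i = 2, i = 1, i = 0.
Intersections between consecutive envelope lines give the roots: for adjacent envelope indices i < j the intersection is x = (a_i − a_j) / (j − i). Reading off the sorted break points: {-6, -3, 1, 4}.
Verification: at each break x_0, at least two indices attain the minimum of min_i(a_i + i · x_0).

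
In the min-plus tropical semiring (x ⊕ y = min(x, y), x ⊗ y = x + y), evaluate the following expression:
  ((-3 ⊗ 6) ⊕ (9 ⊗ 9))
((-3 ⊗ 6) ⊕ (9 ⊗ 9)) = 3

Expand innermost to outermost. Recall ⊕ takes the minimum of its arguments and ⊗ takes their sum. Working out the expression ((-3 ⊗ 6) ⊕ (9 ⊗ 9)) gives 3.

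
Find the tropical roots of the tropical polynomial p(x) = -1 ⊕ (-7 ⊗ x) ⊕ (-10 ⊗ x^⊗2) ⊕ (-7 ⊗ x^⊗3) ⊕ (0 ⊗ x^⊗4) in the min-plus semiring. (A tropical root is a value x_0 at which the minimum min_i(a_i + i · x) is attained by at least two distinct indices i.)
Roots: {-7, -3, 3, 6}

Each tropical root is a break point of the lower envelope of the lines y = a_i + i · x (there are 5 lines, with slopes 0, 1, ..., 4). Only the lines that attain the minimum somewhere contribute to roots; other lines are dominated. Here the surviving (envelope) indices are i = 4, i = 3, i = 2, i = 1, i = 0.
Intersections between consecutive envelope lines give the roots: for adjacent envelope indices i < j the intersection is x = (a_i − a_j) / (j − i). Reading off the sorted break points: {-7, -3, 3, 6}.
Verification: at each break x_0, at least two indices attain the minimum of min_i(a_i + i · x_0).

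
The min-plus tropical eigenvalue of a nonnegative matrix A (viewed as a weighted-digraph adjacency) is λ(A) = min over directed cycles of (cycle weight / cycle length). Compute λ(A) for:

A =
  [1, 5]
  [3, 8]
λ(A) = 1

Enumerate directed cycles and compute their means (weight / length). Sample:
  cycle 0 → 0: weight = 1, length = 1, mean = 1/1 ≈ 1.000
  cycle 1 → 1: weight = 8, length = 1, mean = 8/1 ≈ 8.000
  cycle 0 → 1 → 0: weight = 8, length = 2, mean = 8/2 ≈ 4.000
  cycle 1 → 0 → 1: weight = 8, length = 2, mean = 8/2 ≈ 4.000
Minimum mean = 1.000, attained e.g. along the cycle 0 → 0 with weight 1 and length 1. So λ(A) = 1/1 = 1.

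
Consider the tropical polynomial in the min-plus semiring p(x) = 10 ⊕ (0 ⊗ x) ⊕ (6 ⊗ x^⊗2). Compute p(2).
p(2) = 2

A tropical monomial a ⊗ x^⊗i evaluates to a + i · x. Evaluating each term at x = 2:
  Term 0 contributes 10 + 0 · 2 = 10
  Term 1 contributes 0 + 1 · 2 = 2
  Term 2 contributes 6 + 2 · 2 = 10
p(2) = ⊕ of these = min[10, 2, 10] = 2.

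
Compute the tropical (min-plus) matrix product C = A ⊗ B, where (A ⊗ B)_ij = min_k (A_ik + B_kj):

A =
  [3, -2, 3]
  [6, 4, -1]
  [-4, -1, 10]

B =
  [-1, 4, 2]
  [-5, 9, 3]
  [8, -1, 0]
A ⊗ B =
  [-7, 2, 1]
  [-1, -2, -1]
  [-6, 0, -2]

Apply the min-plus product entry-by-entry:
  C[0][0] = min over k of (A[0][0] + B[0][0] = 3 + -1 = 2, A[0][1] + B[1][0] = -2 + -5 = -7, A[0][2] + B[2][0] = 3 + 8 = 11) = -7 (attained at k = 1)
  C[0][1] = min over k of (A[0][0] + B[0][1] = 3 + 4 = 7, A[0][1] + B[1][1] = -2 + 9 = 7, A[0][2] + B[2][1] = 3 + -1 = 2) = 2 (attained at k = 2)
  C[0][2] = min over k of (A[0][0] + B[0][2] = 3 + 2 = 5, A[0][1] + B[1][2] = -2 + 3 = 1, A[0][2] + B[2][2] = 3 + 0 = 3) = 1 (attained at k = 1)
  C[1][0] = min over k of (A[1][0] + B[0][0] = 6 + -1 = 5, A[1][1] + B[1][0] = 4 + -5 = -1, A[1][2] + B[2][0] = -1 + 8 = 7) = -1 (attained at k = 1)
  C[1][1] = min over k of (A[1][0] + B[0][1] = 6 + 4 = 10, A[1][1] + B[1][1] = 4 + 9 = 13, A[1][2] + B[2][1] = -1 + -1 = -2) = -2 (attained at k = 2)
  C[1][2] = min over k of (A[1][0] + B[0][2] = 6 + 2 = 8, A[1][1] + B[1][2] = 4 + 3 = 7, A[1][2] + B[2][2] = -1 + 0 = -1) = -1 (attained at k = 2)
  C[2][0] = min over k of (A[2][0] + B[0][0] = -4 + -1 = -5, A[2][1] + B[1][0] = -1 + -5 = -6, A[2][2] + B[2][0] = 10 + 8 = 18) = -6 (attained at k = 1)
  C[2][1] = min over k of (A[2][0] + B[0][1] = -4 + 4 = 0, A[2][1] + B[1][1] = -1 + 9 = 8, A[2][2] + B[2][1] = 10 + -1 = 9) = 0 (attained at k = 0)
  C[2][2] = min over k of (A[2][0] + B[0][2] = -4 + 2 = -2, A[2][1] + B[1][2] = -1 + 3 = 2, A[2][2] + B[2][2] = 10 + 0 = 10) = -2 (attained at k = 0)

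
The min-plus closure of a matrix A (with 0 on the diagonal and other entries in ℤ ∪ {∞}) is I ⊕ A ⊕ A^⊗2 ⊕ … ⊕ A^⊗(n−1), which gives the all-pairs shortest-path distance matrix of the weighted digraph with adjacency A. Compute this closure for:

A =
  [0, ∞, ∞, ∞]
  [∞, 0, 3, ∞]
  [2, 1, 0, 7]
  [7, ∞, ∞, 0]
Closure =
  [0, ∞, ∞, ∞]
  [5, 0, 3, 10]
  [2, 1, 0, 7]
  [7, ∞, ∞, 0]

This is the Floyd-Warshall all-pairs shortest-path computation. For each intermediate vertex k = 0, 1, …, 3, update dist[i][j] ← min(dist[i][j], dist[i][k] + dist[k][j]). The final matrix gives, for each (i, j), the minimum total weight of any directed path from i to j (possibly empty when i = j).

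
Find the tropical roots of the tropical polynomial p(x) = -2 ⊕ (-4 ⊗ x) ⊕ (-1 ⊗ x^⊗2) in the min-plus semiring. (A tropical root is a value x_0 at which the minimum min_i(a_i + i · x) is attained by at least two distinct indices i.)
Roots: {-3, 2}

Each tropical root is a break point of the lower envelope of the lines y = a_i + i · x (there are 3 lines, with slopes 0, 1, ..., 2). Only the lines that attain the minimum somewhere contribute to roots; other lines are dominated. Here the surviving (envelope) indices are i = 2, i = 1, i = 0.
Intersections between consecutive envelope lines give the roots: for adjacent envelope indices i < j the intersection is x = (a_i − a_j) / (j − i). Reading off the sorted break points: {-3, 2}.
Verification: at each break x_0, at least two indices attain the minimum of min_i(a_i + i · x_0).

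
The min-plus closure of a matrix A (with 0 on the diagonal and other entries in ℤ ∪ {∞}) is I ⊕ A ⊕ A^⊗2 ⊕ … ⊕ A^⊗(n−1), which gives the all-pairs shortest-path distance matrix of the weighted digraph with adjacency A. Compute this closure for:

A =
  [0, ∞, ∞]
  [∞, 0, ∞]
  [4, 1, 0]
Closure =
  [0, ∞, ∞]
  [∞, 0, ∞]
  [4, 1, 0]

This is the Floyd-Warshall all-pairs shortest-path computation. For each intermediate vertex k = 0, 1, …, 2, update dist[i][j] ← min(dist[i][j], dist[i][k] + dist[k][j]). The final matrix gives, for each (i, j), the minimum total weight of any directed path from i to j (possibly empty when i = j).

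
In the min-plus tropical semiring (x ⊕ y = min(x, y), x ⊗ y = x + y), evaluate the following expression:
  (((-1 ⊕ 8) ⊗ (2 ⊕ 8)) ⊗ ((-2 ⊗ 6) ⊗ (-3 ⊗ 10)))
(((-1 ⊕ 8) ⊗ (2 ⊕ 8)) ⊗ ((-2 ⊗ 6) ⊗ (-3 ⊗ 10))) = 12

Expand innermost to outermost. Recall ⊕ takes the minimum of its arguments and ⊗ takes their sum. Working out the expression (((-1 ⊕ 8) ⊗ (2 ⊕ 8)) ⊗ ((-2 ⊗ 6) ⊗ (-3 ⊗ 10))) gives 12.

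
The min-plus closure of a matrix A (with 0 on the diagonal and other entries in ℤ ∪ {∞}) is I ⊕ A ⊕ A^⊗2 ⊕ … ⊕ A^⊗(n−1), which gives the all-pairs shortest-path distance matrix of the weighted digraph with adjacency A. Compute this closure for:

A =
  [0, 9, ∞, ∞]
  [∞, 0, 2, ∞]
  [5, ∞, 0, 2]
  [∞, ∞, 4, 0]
Closure =
  [0, 9, 11, 13]
  [7, 0, 2, 4]
  [5, 14, 0, 2]
  [9, 18, 4, 0]

This is the Floyd-Warshall all-pairs shortest-path computation. For each intermediate vertex k = 0, 1, …, 3, update dist[i][j] ← min(dist[i][j], dist[i][k] + dist[k][j]). The final matrix gives, for each (i, j), the minimum total weight of any directed path from i to j (possibly empty when i = j).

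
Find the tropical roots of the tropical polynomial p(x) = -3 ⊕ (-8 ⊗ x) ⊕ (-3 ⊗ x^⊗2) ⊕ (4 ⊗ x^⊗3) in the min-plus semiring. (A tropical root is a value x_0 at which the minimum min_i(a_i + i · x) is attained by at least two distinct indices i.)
Roots: {-7, -5, 5}

Each tropical root is a break point of the lower envelope of the lines y = a_i + i · x (there are 4 lines, with slopes 0, 1, ..., 3). Only the lines that attain the minimum somewhere contribute to roots; other lines are dominated. Here the surviving (envelope) indices are i = 3, i = 2, i = 1, i = 0.
Intersections between consecutive envelope lines give the roots: for adjacent envelope indices i < j the intersection is x = (a_i − a_j) / (j − i). Reading off the sorted break points: {-7, -5, 5}.
Verification: at each break x_0, at least two indices attain the minimum of min_i(a_i + i · x_0).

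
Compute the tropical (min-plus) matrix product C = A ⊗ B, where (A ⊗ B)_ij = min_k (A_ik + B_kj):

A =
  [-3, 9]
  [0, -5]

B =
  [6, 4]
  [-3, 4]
A ⊗ B =
  [3, 1]
  [-8, -1]

Apply the min-plus product entry-by-entry:
  C[0][0] = min over k of (A[0][0] + B[0][0] = -3 + 6 = 3, A[0][1] + B[1][0] = 9 + -3 = 6) = 3 (attained at k = 0)
  C[0][1] = min over k of (A[0][0] + B[0][1] = -3 + 4 = 1, A[0][1] + B[1][1] = 9 + 4 = 13) = 1 (attained at k = 0)
  C[1][0] = min over k of (A[1][0] + B[0][0] = 0 + 6 = 6, A[1][1] + B[1][0] = -5 + -3 = -8) = -8 (attained at k = 1)
  C[1][1] = min over k of (A[1][0] + B[0][1] = 0 + 4 = 4, A[1][1] + B[1][1] = -5 + 4 = -1) = -1 (attained at k = 1)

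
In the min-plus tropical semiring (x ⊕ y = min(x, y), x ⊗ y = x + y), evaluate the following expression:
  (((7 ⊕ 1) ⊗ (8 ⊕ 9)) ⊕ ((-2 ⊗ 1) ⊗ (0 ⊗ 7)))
(((7 ⊕ 1) ⊗ (8 ⊕ 9)) ⊕ ((-2 ⊗ 1) ⊗ (0 ⊗ 7))) = 6

Expand innermost to outermost. Recall ⊕ takes the minimum of its arguments and ⊗ takes their sum. Working out the expression (((7 ⊕ 1) ⊗ (8 ⊕ 9)) ⊕ ((-2 ⊗ 1) ⊗ (0 ⊗ 7))) gives 6.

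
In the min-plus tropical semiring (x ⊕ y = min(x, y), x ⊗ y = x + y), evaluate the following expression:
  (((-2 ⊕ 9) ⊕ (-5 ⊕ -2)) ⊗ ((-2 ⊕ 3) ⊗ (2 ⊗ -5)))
(((-2 ⊕ 9) ⊕ (-5 ⊕ -2)) ⊗ ((-2 ⊕ 3) ⊗ (2 ⊗ -5))) = -10

Expand innermost to outermost. Recall ⊕ takes the minimum of its arguments and ⊗ takes their sum. Working out the expression (((-2 ⊕ 9) ⊕ (-5 ⊕ -2)) ⊗ ((-2 ⊕ 3) ⊗ (2 ⊗ -5))) gives -10.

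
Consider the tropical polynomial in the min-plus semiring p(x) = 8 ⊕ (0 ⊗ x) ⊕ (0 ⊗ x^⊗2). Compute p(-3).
p(-3) = -6

A tropical monomial a ⊗ x^⊗i evaluates to a + i · x. Evaluating each term at x = -3:
  Term 0 contributes 8 + 0 · -3 = 8
  Term 1 contributes 0 + 1 · -3 = -3
  Term 2 contributes 0 + 2 · -3 = -6
p(-3) = ⊕ of these = min[8, -3, -6] = -6.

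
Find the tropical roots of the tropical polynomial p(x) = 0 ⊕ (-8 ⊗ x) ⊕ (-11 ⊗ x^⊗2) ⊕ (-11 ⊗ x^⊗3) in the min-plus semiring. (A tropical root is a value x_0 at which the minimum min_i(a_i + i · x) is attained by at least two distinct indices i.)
Roots: {0, 3, 8}

Each tropical root is a break point of the lower envelope of the lines y = a_i + i · x (there are 4 lines, with slopes 0, 1, ..., 3). Only the lines that attain the minimum somewhere contribute to roots; other lines are dominated. Here the surviving (envelope) indices are i = 3, i = 2, i = 1, i = 0.
Intersections between consecutive envelope lines give the roots: for adjacent envelope indices i < j the intersection is x = (a_i − a_j) / (j − i). Reading off the sorted break points: {0, 3, 8}.
Verification: at each break x_0, at least two indices attain the minimum of min_i(a_i + i · x_0).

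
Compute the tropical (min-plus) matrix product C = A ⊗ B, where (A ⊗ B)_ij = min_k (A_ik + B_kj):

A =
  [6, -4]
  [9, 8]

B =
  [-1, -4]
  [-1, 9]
A ⊗ B =
  [-5, 2]
  [7, 5]

Apply the min-plus product entry-by-entry:
  C[0][0] = min over k of (A[0][0] + B[0][0] = 6 + -1 = 5, A[0][1] + B[1][0] = -4 + -1 = -5) = -5 (attained at k = 1)
  C[0][1] = min over k of (A[0][0] + B[0][1] = 6 + -4 = 2, A[0][1] + B[1][1] = -4 + 9 = 5) = 2 (attained at k = 0)
  C[1][0] = min over k of (A[1][0] + B[0][0] = 9 + -1 = 8, A[1][1] + B[1][0] = 8 + -1 = 7) = 7 (attained at k = 1)
  C[1][1] = min over k of (A[1][0] + B[0][1] = 9 + -4 = 5, A[1][1] + B[1][1] = 8 + 9 = 17) = 5 (attained at k = 0)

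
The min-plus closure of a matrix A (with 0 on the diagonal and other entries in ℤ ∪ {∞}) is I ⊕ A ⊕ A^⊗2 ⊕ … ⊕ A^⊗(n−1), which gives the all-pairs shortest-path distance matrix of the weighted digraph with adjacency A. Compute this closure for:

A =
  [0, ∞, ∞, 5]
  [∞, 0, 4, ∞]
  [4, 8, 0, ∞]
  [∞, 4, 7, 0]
Closure =
  [0, 9, 12, 5]
  [8, 0, 4, 13]
  [4, 8, 0, 9]
  [11, 4, 7, 0]

This is the Floyd-Warshall all-pairs shortest-path computation. For each intermediate vertex k = 0, 1, …, 3, update dist[i][j] ← min(dist[i][j], dist[i][k] + dist[k][j]). The final matrix gives, for each (i, j), the minimum total weight of any directed path from i to j (possibly empty when i = j).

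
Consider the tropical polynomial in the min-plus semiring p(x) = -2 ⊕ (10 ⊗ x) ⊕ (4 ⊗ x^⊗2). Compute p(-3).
p(-3) = -2

A tropical monomial a ⊗ x^⊗i evaluates to a + i · x. Evaluating each term at x = -3:
  Term 0 contributes -2 + 0 · -3 = -2
  Term 1 contributes 10 + 1 · -3 = 7
  Term 2 contributes 4 + 2 · -3 = -2
p(-3) = ⊕ of these = min[-2, 7, -2] = -2.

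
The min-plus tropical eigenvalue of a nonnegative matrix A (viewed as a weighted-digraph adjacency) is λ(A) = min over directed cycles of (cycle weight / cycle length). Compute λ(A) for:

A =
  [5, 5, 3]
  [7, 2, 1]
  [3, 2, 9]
λ(A) = 3/2

Enumerate directed cycles and compute their means (weight / length). Sample:
  cycle 0 → 0: weight = 5, length = 1, mean = 5/1 ≈ 5.000
  cycle 1 → 1: weight = 2, length = 1, mean = 2/1 ≈ 2.000
  cycle 2 → 2: weight = 9, length = 1, mean = 9/1 ≈ 9.000
  cycle 0 → 1 → 0: weight = 12, length = 2, mean = 12/2 ≈ 6.000
  cycle 0 → 2 → 0: weight = 6, length = 2, mean = 6/2 ≈ 3.000
  cycle 1 → 0 → 1: weight = 12, length = 2, mean = 12/2 ≈ 6.000
Minimum mean = 1.500, attained e.g. along the cycle 1 → 2 → 1 with weight 3 and length 2. So λ(A) = 3/2 = 3/2.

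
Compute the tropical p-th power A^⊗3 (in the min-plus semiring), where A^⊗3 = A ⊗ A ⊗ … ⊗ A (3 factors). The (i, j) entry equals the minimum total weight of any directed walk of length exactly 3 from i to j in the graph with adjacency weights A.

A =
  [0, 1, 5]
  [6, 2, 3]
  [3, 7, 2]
A^⊗3 =
  [0, 1, 4]
  [6, 6, 7]
  [3, 4, 6]

Each entry (A^⊗3)_ij equals the minimum over all length-3 walks i = v_0 → v_1 → … → v_3 = j of Σ_t A[v_t][v_{t+1}]. For example, for (i, j) = (0, 2) we minimise over 9 possible intermediate vertex sequences; the minimum is 4, attained along the walk 0 → 0 → 1 → 2.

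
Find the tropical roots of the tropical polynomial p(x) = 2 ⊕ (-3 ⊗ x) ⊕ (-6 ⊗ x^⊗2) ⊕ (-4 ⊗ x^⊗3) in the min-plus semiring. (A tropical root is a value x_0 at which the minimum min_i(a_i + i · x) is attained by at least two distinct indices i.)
Roots: {-2, 3, 5}

Each tropical root is a break point of the lower envelope of the lines y = a_i + i · x (there are 4 lines, with slopes 0, 1, ..., 3). Only the lines that attain the minimum somewhere contribute to roots; other lines are dominated. Here the surviving (envelope) indices are i = 3, i = 2, i = 1, i = 0.
Intersections between consecutive envelope lines give the roots: for adjacent envelope indices i < j the intersection is x = (a_i − a_j) / (j − i). Reading off the sorted break points: {-2, 3, 5}.
Verification: at each break x_0, at least two indices attain the minimum of min_i(a_i + i · x_0).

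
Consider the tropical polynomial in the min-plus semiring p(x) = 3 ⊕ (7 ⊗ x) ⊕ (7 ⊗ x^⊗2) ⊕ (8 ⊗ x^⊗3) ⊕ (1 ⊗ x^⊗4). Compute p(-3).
p(-3) = -11

A tropical monomial a ⊗ x^⊗i evaluates to a + i · x. Evaluating each term at x = -3:
  Term 0 contributes 3 + 0 · -3 = 3
  Term 1 contributes 7 + 1 · -3 = 4
  Term 2 contributes 7 + 2 · -3 = 1
  Term 3 contributes 8 + 3 · -3 = -1
  Term 4 contributes 1 + 4 · -3 = -11
p(-3) = ⊕ of these = min[3, 4, 1, -1, -11] = -11.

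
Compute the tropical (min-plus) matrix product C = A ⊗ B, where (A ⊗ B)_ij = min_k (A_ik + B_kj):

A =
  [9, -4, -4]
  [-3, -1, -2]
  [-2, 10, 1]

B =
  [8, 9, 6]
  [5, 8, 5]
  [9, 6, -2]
A ⊗ B =
  [1, 2, -6]
  [4, 4, -4]
  [6, 7, -1]

Apply the min-plus product entry-by-entry:
  C[0][0] = min over k of (A[0][0] + B[0][0] = 9 + 8 = 17, A[0][1] + B[1][0] = -4 + 5 = 1, A[0][2] + B[2][0] = -4 + 9 = 5) = 1 (attained at k = 1)
  C[0][1] = min over k of (A[0][0] + B[0][1] = 9 + 9 = 18, A[0][1] + B[1][1] = -4 + 8 = 4, A[0][2] + B[2][1] = -4 + 6 = 2) = 2 (attained at k = 2)
  C[0][2] = min over k of (A[0][0] + B[0][2] = 9 + 6 = 15, A[0][1] + B[1][2] = -4 + 5 = 1, A[0][2] + B[2][2] = -4 + -2 = -6) = -6 (attained at k = 2)
  C[1][0] = min over k of (A[1][0] + B[0][0] = -3 + 8 = 5, A[1][1] + B[1][0] = -1 + 5 = 4, A[1][2] + B[2][0] = -2 + 9 = 7) = 4 (attained at k = 1)
  C[1][1] = min over k of (A[1][0] + B[0][1] = -3 + 9 = 6, A[1][1] + B[1][1] = -1 + 8 = 7, A[1][2] + B[2][1] = -2 + 6 = 4) = 4 (attained at k = 2)
  C[1][2] = min over k of (A[1][0] + B[0][2] = -3 + 6 = 3, A[1][1] + B[1][2] = -1 + 5 = 4, A[1][2] + B[2][2] = -2 + -2 = -4) = -4 (attained at k = 2)
  C[2][0] = min over k of (A[2][0] + B[0][0] = -2 + 8 = 6, A[2][1] + B[1][0] = 10 + 5 = 15, A[2][2] + B[2][0] = 1 + 9 = 10) = 6 (attained at k = 0)
  C[2][1] = min over k of (A[2][0] + B[0][1] = -2 + 9 = 7, A[2][1] + B[1][1] = 10 + 8 = 18, A[2][2] + B[2][1] = 1 + 6 = 7) = 7 (attained at k = 0)
  C[2][2] = min over k of (A[2][0] + B[0][2] = -2 + 6 = 4, A[2][1] + B[1][2] = 10 + 5 = 15, A[2][2] + B[2][2] = 1 + -2 = -1) = -1 (attained at k = 2)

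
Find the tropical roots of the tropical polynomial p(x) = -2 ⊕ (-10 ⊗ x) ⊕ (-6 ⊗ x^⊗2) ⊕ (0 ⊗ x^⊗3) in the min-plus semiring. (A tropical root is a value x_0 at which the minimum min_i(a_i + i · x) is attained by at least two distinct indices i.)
Roots: {-6, -4, 8}

Each tropical root is a break point of the lower envelope of the lines y = a_i + i · x (there are 4 lines, with slopes 0, 1, ..., 3). Only the lines that attain the minimum somewhere contribute to roots; other lines are dominated. Here the surviving (envelope) indices are i = 3, i = 2, i = 1, i = 0.
Intersections between consecutive envelope lines give the roots: for adjacent envelope indices i < j the intersection is x = (a_i − a_j) / (j − i). Reading off the sorted break points: {-6, -4, 8}.
Verification: at each break x_0, at least two indices attain the minimum of min_i(a_i + i · x_0).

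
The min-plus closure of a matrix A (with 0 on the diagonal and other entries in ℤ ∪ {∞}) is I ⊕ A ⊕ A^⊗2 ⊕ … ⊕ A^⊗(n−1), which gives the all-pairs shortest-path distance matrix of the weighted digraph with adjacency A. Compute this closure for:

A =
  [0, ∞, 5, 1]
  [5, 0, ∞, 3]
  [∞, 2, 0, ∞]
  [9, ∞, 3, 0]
Closure =
  [0, 6, 4, 1]
  [5, 0, 6, 3]
  [7, 2, 0, 5]
  [9, 5, 3, 0]

This is the Floyd-Warshall all-pairs shortest-path computation. For each intermediate vertex k = 0, 1, …, 3, update dist[i][j] ← min(dist[i][j], dist[i][k] + dist[k][j]). The final matrix gives, for each (i, j), the minimum total weight of any directed path from i to j (possibly empty when i = j).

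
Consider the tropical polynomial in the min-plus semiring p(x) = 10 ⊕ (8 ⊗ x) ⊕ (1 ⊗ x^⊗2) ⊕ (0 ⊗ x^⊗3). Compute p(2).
p(2) = 5

A tropical monomial a ⊗ x^⊗i evaluates to a + i · x. Evaluating each term at x = 2:
  Term 0 contributes 10 + 0 · 2 = 10
  Term 1 contributes 8 + 1 · 2 = 10
  Term 2 contributes 1 + 2 · 2 = 5
  Term 3 contributes 0 + 3 · 2 = 6
p(2) = ⊕ of these = min[10, 10, 5, 6] = 5.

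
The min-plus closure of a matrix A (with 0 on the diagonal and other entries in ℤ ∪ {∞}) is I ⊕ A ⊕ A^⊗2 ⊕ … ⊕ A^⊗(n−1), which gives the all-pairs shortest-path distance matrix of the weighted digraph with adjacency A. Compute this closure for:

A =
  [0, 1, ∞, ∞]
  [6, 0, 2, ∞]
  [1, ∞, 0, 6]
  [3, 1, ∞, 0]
Closure =
  [0, 1, 3, 9]
  [3, 0, 2, 8]
  [1, 2, 0, 6]
  [3, 1, 3, 0]

This is the Floyd-Warshall all-pairs shortest-path computation. For each intermediate vertex k = 0, 1, …, 3, update dist[i][j] ← min(dist[i][j], dist[i][k] + dist[k][j]). The final matrix gives, for each (i, j), the minimum total weight of any directed path from i to j (possibly empty when i = j).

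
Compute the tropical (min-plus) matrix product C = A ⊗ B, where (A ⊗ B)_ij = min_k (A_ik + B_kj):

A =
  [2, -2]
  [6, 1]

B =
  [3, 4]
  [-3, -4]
A ⊗ B =
  [-5, -6]
  [-2, -3]

Apply the min-plus product entry-by-entry:
  C[0][0] = min over k of (A[0][0] + B[0][0] = 2 + 3 = 5, A[0][1] + B[1][0] = -2 + -3 = -5) = -5 (attained at k = 1)
  C[0][1] = min over k of (A[0][0] + B[0][1] = 2 + 4 = 6, A[0][1] + B[1][1] = -2 + -4 = -6) = -6 (attained at k = 1)
  C[1][0] = min over k of (A[1][0] + B[0][0] = 6 + 3 = 9, A[1][1] + B[1][0] = 1 + -3 = -2) = -2 (attained at k = 1)
  C[1][1] = min over k of (A[1][0] + B[0][1] = 6 + 4 = 10, A[1][1] + B[1][1] = 1 + -4 = -3) = -3 (attained at k = 1)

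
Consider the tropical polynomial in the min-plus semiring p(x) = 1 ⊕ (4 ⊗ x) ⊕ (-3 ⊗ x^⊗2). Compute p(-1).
p(-1) = -5

A tropical monomial a ⊗ x^⊗i evaluates to a + i · x. Evaluating each term at x = -1:
  Term 0 contributes 1 + 0 · -1 = 1
  Term 1 contributes 4 + 1 · -1 = 3
  Term 2 contributes -3 + 2 · -1 = -5
p(-1) = ⊕ of these = min[1, 3, -5] = -5.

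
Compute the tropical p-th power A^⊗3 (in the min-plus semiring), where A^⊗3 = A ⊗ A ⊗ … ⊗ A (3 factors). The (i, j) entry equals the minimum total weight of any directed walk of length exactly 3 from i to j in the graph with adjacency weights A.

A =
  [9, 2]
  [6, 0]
A^⊗3 =
  [8, 2]
  [6, 0]

Each entry (A^⊗3)_ij equals the minimum over all length-3 walks i = v_0 → v_1 → … → v_3 = j of Σ_t A[v_t][v_{t+1}]. For example, for (i, j) = (0, 1) we minimise over 4 possible intermediate vertex sequences; the minimum is 2, attained along the walk 0 → 1 → 1 → 1.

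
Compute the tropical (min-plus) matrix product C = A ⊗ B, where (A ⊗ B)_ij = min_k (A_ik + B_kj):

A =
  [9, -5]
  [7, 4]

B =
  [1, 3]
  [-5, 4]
A ⊗ B =
  [-10, -1]
  [-1, 8]

Apply the min-plus product entry-by-entry:
  C[0][0] = min over k of (A[0][0] + B[0][0] = 9 + 1 = 10, A[0][1] + B[1][0] = -5 + -5 = -10) = -10 (attained at k = 1)
  C[0][1] = min over k of (A[0][0] + B[0][1] = 9 + 3 = 12, A[0][1] + B[1][1] = -5 + 4 = -1) = -1 (attained at k = 1)
  C[1][0] = min over k of (A[1][0] + B[0][0] = 7 + 1 = 8, A[1][1] + B[1][0] = 4 + -5 = -1) = -1 (attained at k = 1)
  C[1][1] = min over k of (A[1][0] + B[0][1] = 7 + 3 = 10, A[1][1] + B[1][1] = 4 + 4 = 8) = 8 (attained at k = 1)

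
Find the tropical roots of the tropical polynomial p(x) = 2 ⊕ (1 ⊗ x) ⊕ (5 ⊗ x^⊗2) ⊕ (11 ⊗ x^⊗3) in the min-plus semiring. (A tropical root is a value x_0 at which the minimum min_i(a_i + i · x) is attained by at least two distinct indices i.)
Roots: {-6, -4, 1}

Each tropical root is a break point of the lower envelope of the lines y = a_i + i · x (there are 4 lines, with slopes 0, 1, ..., 3). Only the lines that attain the minimum somewhere contribute to roots; other lines are dominated. Here the surviving (envelope) indices are i = 3, i = 2, i = 1, i = 0.
Intersections between consecutive envelope lines give the roots: for adjacent envelope indices i < j the intersection is x = (a_i − a_j) / (j − i). Reading off the sorted break points: {-6, -4, 1}.
Verification: at each break x_0, at least two indices attain the minimum of min_i(a_i + i · x_0).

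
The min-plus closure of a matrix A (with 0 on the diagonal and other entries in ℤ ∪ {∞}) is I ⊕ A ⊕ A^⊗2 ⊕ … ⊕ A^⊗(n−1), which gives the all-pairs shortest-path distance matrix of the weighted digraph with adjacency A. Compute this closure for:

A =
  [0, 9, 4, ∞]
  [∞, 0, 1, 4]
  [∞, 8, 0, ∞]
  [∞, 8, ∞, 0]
Closure =
  [0, 9, 4, 13]
  [∞, 0, 1, 4]
  [∞, 8, 0, 12]
  [∞, 8, 9, 0]

This is the Floyd-Warshall all-pairs shortest-path computation. For each intermediate vertex k = 0, 1, …, 3, update dist[i][j] ← min(dist[i][j], dist[i][k] + dist[k][j]). The final matrix gives, for each (i, j), the minimum total weight of any directed path from i to j (possibly empty when i = j).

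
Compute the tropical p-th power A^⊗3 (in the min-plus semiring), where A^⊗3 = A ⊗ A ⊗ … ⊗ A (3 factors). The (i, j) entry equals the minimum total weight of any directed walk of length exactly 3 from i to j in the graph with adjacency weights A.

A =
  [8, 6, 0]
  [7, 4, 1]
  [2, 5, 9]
A^⊗3 =
  [9, 8, 2]
  [7, 9, 3]
  [4, 7, 9]

Each entry (A^⊗3)_ij equals the minimum over all length-3 walks i = v_0 → v_1 → … → v_3 = j of Σ_t A[v_t][v_{t+1}]. For example, for (i, j) = (0, 2) we minimise over 9 possible intermediate vertex sequences; the minimum is 2, attained along the walk 0 → 2 → 0 → 2.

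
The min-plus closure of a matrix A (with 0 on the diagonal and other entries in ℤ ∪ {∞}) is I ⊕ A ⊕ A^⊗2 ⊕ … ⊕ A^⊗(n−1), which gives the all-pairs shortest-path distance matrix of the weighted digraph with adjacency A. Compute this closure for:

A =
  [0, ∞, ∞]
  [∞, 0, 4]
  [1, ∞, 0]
Closure =
  [0, ∞, ∞]
  [5, 0, 4]
  [1, ∞, 0]

This is the Floyd-Warshall all-pairs shortest-path computation. For each intermediate vertex k = 0, 1, …, 2, update dist[i][j] ← min(dist[i][j], dist[i][k] + dist[k][j]). The final matrix gives, for each (i, j), the minimum total weight of any directed path from i to j (possibly empty when i = j).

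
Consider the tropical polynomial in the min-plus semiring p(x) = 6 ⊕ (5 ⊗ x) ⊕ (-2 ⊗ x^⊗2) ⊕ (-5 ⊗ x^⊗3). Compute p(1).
p(1) = -2

A tropical monomial a ⊗ x^⊗i evaluates to a + i · x. Evaluating each term at x = 1:
  Term 0 contributes 6 + 0 · 1 = 6
  Term 1 contributes 5 + 1 · 1 = 6
  Term 2 contributes -2 + 2 · 1 = 0
  Term 3 contributes -5 + 3 · 1 = -2
p(1) = ⊕ of these = min[6, 6, 0, -2] = -2.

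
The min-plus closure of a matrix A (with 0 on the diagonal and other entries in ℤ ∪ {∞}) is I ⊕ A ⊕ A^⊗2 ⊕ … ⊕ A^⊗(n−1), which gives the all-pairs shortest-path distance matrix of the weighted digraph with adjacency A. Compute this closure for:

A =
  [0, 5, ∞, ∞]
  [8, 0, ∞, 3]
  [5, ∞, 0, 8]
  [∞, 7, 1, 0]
Closure =
  [0, 5, 9, 8]
  [8, 0, 4, 3]
  [5, 10, 0, 8]
  [6, 7, 1, 0]

This is the Floyd-Warshall all-pairs shortest-path computation. For each intermediate vertex k = 0, 1, …, 3, update dist[i][j] ← min(dist[i][j], dist[i][k] + dist[k][j]). The final matrix gives, for each (i, j), the minimum total weight of any directed path from i to j (possibly empty when i = j).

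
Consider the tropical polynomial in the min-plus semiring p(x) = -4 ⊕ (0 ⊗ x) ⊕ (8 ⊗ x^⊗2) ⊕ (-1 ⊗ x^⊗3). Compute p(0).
p(0) = -4

A tropical monomial a ⊗ x^⊗i evaluates to a + i · x. Evaluating each term at x = 0:
  Term 0 contributes -4 + 0 · 0 = -4
  Term 1 contributes 0 + 1 · 0 = 0
  Term 2 contributes 8 + 2 · 0 = 8
  Term 3 contributes -1 + 3 · 0 = -1
p(0) = ⊕ of these = min[-4, 0, 8, -1] = -4.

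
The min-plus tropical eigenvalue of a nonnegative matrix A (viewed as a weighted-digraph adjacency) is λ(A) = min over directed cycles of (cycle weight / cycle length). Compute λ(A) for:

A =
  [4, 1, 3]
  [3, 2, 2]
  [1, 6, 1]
λ(A) = 1

Enumerate directed cycles and compute their means (weight / length). Sample:
  cycle 0 → 0: weight = 4, length = 1, mean = 4/1 ≈ 4.000
  cycle 1 → 1: weight = 2, length = 1, mean = 2/1 ≈ 2.000
  cycle 2 → 2: weight = 1, length = 1, mean = 1/1 ≈ 1.000
  cycle 0 → 1 → 0: weight = 4, length = 2, mean = 4/2 ≈ 2.000
  cycle 0 → 2 → 0: weight = 4, length = 2, mean = 4/2 ≈ 2.000
  cycle 1 → 0 → 1: weight = 4, length = 2, mean = 4/2 ≈ 2.000
Minimum mean = 1.000, attained e.g. along the cycle 2 → 2 with weight 1 and length 1. So λ(A) = 1/1 = 1.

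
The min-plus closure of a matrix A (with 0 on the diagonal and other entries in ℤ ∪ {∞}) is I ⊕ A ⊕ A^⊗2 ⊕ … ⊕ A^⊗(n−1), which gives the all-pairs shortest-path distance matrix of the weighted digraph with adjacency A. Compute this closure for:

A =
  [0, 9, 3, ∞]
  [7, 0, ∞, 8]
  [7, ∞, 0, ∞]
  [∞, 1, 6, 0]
Closure =
  [0, 9, 3, 17]
  [7, 0, 10, 8]
  [7, 16, 0, 24]
  [8, 1, 6, 0]

This is the Floyd-Warshall all-pairs shortest-path computation. For each intermediate vertex k = 0, 1, …, 3, update dist[i][j] ← min(dist[i][j], dist[i][k] + dist[k][j]). The final matrix gives, for each (i, j), the minimum total weight of any directed path from i to j (possibly empty when i = j).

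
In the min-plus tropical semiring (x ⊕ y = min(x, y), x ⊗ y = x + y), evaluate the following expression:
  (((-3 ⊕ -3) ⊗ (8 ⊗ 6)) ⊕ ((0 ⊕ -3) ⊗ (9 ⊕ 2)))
(((-3 ⊕ -3) ⊗ (8 ⊗ 6)) ⊕ ((0 ⊕ -3) ⊗ (9 ⊕ 2))) = -1

Expand innermost to outermost. Recall ⊕ takes the minimum of its arguments and ⊗ takes their sum. Working out the expression (((-3 ⊕ -3) ⊗ (8 ⊗ 6)) ⊕ ((0 ⊕ -3) ⊗ (9 ⊕ 2))) gives -1.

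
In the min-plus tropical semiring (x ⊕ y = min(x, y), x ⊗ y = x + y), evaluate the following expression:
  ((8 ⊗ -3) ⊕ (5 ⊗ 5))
((8 ⊗ -3) ⊕ (5 ⊗ 5)) = 5

Expand innermost to outermost. Recall ⊕ takes the minimum of its arguments and ⊗ takes their sum. Working out the expression ((8 ⊗ -3) ⊕ (5 ⊗ 5)) gives 5.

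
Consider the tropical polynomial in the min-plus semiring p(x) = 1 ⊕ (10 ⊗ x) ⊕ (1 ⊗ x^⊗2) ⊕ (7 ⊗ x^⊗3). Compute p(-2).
p(-2) = -3

A tropical monomial a ⊗ x^⊗i evaluates to a + i · x. Evaluating each term at x = -2:
  Term 0 contributes 1 + 0 · -2 = 1
  Term 1 contributes 10 + 1 · -2 = 8
  Term 2 contributes 1 + 2 · -2 = -3
  Term 3 contributes 7 + 3 · -2 = 1
p(-2) = ⊕ of these = min[1, 8, -3, 1] = -3.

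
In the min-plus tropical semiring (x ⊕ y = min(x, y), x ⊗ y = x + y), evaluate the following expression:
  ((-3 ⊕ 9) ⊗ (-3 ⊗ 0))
((-3 ⊕ 9) ⊗ (-3 ⊗ 0)) = -6

Expand innermost to outermost. Recall ⊕ takes the minimum of its arguments and ⊗ takes their sum. Working out the expression ((-3 ⊕ 9) ⊗ (-3 ⊗ 0)) gives -6.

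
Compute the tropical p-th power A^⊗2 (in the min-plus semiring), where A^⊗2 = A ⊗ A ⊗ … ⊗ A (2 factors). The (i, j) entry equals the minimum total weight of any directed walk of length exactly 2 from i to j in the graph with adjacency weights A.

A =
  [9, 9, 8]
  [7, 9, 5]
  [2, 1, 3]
A^⊗2 =
  [10, 9, 11]
  [7, 6, 8]
  [5, 4, 6]

Each entry (A^⊗2)_ij equals the minimum over all length-2 walks i = v_0 → v_1 → … → v_2 = j of Σ_t A[v_t][v_{t+1}]. For example, for (i, j) = (0, 2) we minimise over 3 possible intermediate vertex sequences; the minimum is 11, attained along the walk 0 → 2 → 2.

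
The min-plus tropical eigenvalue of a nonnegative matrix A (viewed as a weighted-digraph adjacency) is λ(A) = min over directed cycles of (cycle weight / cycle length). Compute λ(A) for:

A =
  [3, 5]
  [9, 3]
λ(A) = 3

Enumerate directed cycles and compute their means (weight / length). Sample:
  cycle 0 → 0: weight = 3, length = 1, mean = 3/1 ≈ 3.000
  cycle 1 → 1: weight = 3, length = 1, mean = 3/1 ≈ 3.000
  cycle 0 → 1 → 0: weight = 14, length = 2, mean = 14/2 ≈ 7.000
  cycle 1 → 0 → 1: weight = 14, length = 2, mean = 14/2 ≈ 7.000
Minimum mean = 3.000, attained e.g. along the cycle 0 → 0 with weight 3 and length 1. So λ(A) = 3/1 = 3.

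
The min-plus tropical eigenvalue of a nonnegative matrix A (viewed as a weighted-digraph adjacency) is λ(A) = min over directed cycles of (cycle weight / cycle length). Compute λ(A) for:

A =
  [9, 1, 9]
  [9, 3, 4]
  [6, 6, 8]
λ(A) = 3

Enumerate directed cycles and compute their means (weight / length). Sample:
  cycle 0 → 0: weight = 9, length = 1, mean = 9/1 ≈ 9.000
  cycle 1 → 1: weight = 3, length = 1, mean = 3/1 ≈ 3.000
  cycle 2 → 2: weight = 8, length = 1, mean = 8/1 ≈ 8.000
  cycle 0 → 1 → 0: weight = 10, length = 2, mean = 10/2 ≈ 5.000
  cycle 0 → 2 → 0: weight = 15, length = 2, mean = 15/2 ≈ 7.500
  cycle 1 → 0 → 1: weight = 10, length = 2, mean = 10/2 ≈ 5.000
Minimum mean = 3.000, attained e.g. along the cycle 1 → 1 with weight 3 and length 1. So λ(A) = 3/1 = 3.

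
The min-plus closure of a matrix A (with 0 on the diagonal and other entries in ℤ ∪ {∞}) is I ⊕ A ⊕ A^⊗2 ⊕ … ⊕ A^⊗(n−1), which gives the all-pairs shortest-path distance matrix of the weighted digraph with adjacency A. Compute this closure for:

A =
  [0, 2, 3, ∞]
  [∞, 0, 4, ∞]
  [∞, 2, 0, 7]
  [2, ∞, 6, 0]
Closure =
  [0, 2, 3, 10]
  [13, 0, 4, 11]
  [9, 2, 0, 7]
  [2, 4, 5, 0]

This is the Floyd-Warshall all-pairs shortest-path computation. For each intermediate vertex k = 0, 1, …, 3, update dist[i][j] ← min(dist[i][j], dist[i][k] + dist[k][j]). The final matrix gives, for each (i, j), the minimum total weight of any directed path from i to j (possibly empty when i = j).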